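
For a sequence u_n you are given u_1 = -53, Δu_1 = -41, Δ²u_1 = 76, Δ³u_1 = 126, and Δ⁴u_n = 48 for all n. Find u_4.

Build the table forward from the leading diagonal:
Δ⁴: 48  48  48  48
Δ³: 126  174  222  270
Δ²: 76  202  376  598
Δ: -41  35  237  613
u: -53  -94  -59  178

178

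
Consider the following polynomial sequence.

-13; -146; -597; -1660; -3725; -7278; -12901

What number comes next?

-21272

First differences: -133, -451, -1063, -2065, -3553, -5623
Second differences: -318, -612, -1002, -1488, -2070
Third differences: -294, -390, -486, -582
Fourth differences: -96, -96, -96
Fourth differences constant at -96.
-582 − 96 = -678;  -2070 − 678 = -2748;  -5623 − 2748 = -8371;  -12901 − 8371 = -21272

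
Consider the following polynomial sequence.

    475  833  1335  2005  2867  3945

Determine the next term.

5263

First differences: 358, 502, 670, 862, 1078
Second differences: 144, 168, 192, 216
Third differences: 24, 24, 24
The third differences are constant (24).
216 + 24 = 240;  1078 + 240 = 1318;  3945 + 1318 = 5263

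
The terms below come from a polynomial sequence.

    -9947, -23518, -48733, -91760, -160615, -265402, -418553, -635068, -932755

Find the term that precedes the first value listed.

D1: -13571, -25215, -43027, -68855, -104787, -153151, -216515, -297687
D2: -11644, -17812, -25828, -35932, -48364, -63364, -81172
D3: -6168, -8016, -10104, -12432, -15000, -17808
D4: -1848, -2088, -2328, -2568, -2808
D5: -240, -240, -240, -240
The fifth differences are constant at -240.
Work back: -1848 + 240 = -1608;  -6168 + 1608 = -4560;  -11644 + 4560 = -7084;  -13571 + 7084 = -6487;  -9947 + 6487 = -3460

-3460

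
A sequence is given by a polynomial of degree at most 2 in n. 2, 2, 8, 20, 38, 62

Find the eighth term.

0  6  12  18  24
6  6  6  6
The second differences are constant (6).
24 + 6 = 30;  62 + 30 = 92
30 + 6 = 36;  92 + 36 = 128

128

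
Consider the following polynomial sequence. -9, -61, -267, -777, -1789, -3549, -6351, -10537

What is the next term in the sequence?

-16497

Δ: -52, -206, -510, -1012, -1760, -2802, -4186
Δ²: -154, -304, -502, -748, -1042, -1384
Δ³: -150, -198, -246, -294, -342
Δ⁴: -48, -48, -48, -48
The fourth differences are constant (-48).
-342 − 48 = -390;  -1384 − 390 = -1774;  -4186 − 1774 = -5960;  -10537 − 5960 = -16497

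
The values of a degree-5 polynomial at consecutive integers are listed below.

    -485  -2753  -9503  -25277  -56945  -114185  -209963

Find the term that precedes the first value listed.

Δ: -2268  -6750  -15774  -31668  -57240  -95778
Δ²: -4482  -9024  -15894  -25572  -38538
Δ³: -4542  -6870  -9678  -12966
Δ⁴: -2328  -2808  -3288
Δ⁵: -480  -480
The fifth differences are constant at -480.
Work back: -2328 + 480 = -1848;  -4542 + 1848 = -2694;  -4482 + 2694 = -1788;  -2268 + 1788 = -480;  -485 + 480 = -5

-5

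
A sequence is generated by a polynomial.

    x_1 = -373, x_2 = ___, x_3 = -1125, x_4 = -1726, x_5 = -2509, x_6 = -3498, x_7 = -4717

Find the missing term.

-682

Using the last 5 terms:
D1: -601, -783, -989, -1219
D2: -182, -206, -230
D3: -24, -24
Constant third difference = -24.
Extend backward: -182 + 24 = -158;  -601 + 158 = -443;  -1125 + 443 = -682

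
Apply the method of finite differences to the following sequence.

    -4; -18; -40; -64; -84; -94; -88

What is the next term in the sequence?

-14, -22, -24, -20, -10, 6
-8, -2, 4, 10, 16
6, 6, 6, 6
The third differences are constant (6).
16 + 6 = 22;  6 + 22 = 28;  -88 + 28 = -60

-60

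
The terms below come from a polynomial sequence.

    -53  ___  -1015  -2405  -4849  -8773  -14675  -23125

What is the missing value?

Using the last 6 terms:
First differences: -1390  -2444  -3924  -5902  -8450
Second differences: -1054  -1480  -1978  -2548
Third differences: -426  -498  -570
Fourth differences: -72  -72
Constant fourth difference = -72.
Extend backward: -426 + 72 = -354;  -1054 + 354 = -700;  -1390 + 700 = -690;  -1015 + 690 = -325

-325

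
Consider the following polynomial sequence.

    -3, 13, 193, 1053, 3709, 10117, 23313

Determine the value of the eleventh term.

First differences: 16  180  860  2656  6408  13196
Second differences: 164  680  1796  3752  6788
Third differences: 516  1116  1956  3036
Fourth differences: 600  840  1080
Fifth differences: 240  240
Constant fifth difference = 240, so extend:
1080 + 240 = 1320;  3036 + 1320 = 4356;  6788 + 4356 = 11144;  13196 + 11144 = 24340;  23313 + 24340 = 47653
1320 + 240 = 1560;  4356 + 1560 = 5916;  11144 + 5916 = 17060;  24340 + 17060 = 41400;  47653 + 41400 = 89053
1560 + 240 = 1800;  5916 + 1800 = 7716;  17060 + 7716 = 24776;  41400 + 24776 = 66176;  89053 + 66176 = 155229
1800 + 240 = 2040;  7716 + 2040 = 9756;  24776 + 9756 = 34532;  66176 + 34532 = 100708;  155229 + 100708 = 255937

255937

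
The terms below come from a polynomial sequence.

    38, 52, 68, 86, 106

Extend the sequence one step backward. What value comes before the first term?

26

Δ: 14, 16, 18, 20
Δ²: 2, 2, 2
The second differences are constant at 2.
Work back: 14 − 2 = 12;  38 − 12 = 26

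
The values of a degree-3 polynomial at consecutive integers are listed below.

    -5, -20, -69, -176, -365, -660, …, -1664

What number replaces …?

-1085

Using the first 6 terms:
D1: -15  -49  -107  -189  -295
D2: -34  -58  -82  -106
D3: -24  -24  -24
Constant third difference = -24.
Extend forward: -106 − 24 = -130;  -295 − 130 = -425;  -660 − 425 = -1085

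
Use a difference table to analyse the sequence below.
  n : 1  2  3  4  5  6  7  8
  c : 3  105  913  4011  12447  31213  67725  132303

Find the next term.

Δ: 102 , 808 , 3098 , 8436 , 18766 , 36512 , 64578
Δ²: 706 , 2290 , 5338 , 10330 , 17746 , 28066
Δ³: 1584 , 3048 , 4992 , 7416 , 10320
Δ⁴: 1464 , 1944 , 2424 , 2904
Δ⁵: 480 , 480 , 480
The fifth differences are constant (480).
2904 + 480 = 3384;  10320 + 3384 = 13704;  28066 + 13704 = 41770;  64578 + 41770 = 106348;  132303 + 106348 = 238651

238651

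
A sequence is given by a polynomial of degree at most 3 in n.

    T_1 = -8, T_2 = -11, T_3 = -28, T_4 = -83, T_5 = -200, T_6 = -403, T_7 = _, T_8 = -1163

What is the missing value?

-716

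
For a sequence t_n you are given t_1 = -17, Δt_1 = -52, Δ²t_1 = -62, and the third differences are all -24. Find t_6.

Build the table forward from the leading diagonal:
D3: -24, -24, -24, -24, -24, -24
D2: -62, -86, -110, -134, -158, -182
D1: -52, -114, -200, -310, -444, -602
t: -17, -69, -183, -383, -693, -1137

-1137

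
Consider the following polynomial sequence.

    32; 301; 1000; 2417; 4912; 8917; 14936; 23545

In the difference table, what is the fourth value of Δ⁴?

72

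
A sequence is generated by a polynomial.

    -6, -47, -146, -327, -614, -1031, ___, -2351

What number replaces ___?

-1602

Using the first 6 terms:
First differences: -41  -99  -181  -287  -417
Second differences: -58  -82  -106  -130
Third differences: -24  -24  -24
Constant third difference = -24.
Extend forward: -130 − 24 = -154;  -417 − 154 = -571;  -1031 − 571 = -1602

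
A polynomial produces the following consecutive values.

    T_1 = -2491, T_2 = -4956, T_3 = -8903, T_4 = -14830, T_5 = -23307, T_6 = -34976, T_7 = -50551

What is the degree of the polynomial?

First differences: -2465, -3947, -5927, -8477, -11669, -15575
Second differences: -1482, -1980, -2550, -3192, -3906
Third differences: -498, -570, -642, -714
Fourth differences: -72, -72, -72
The fourth differences are constant, so the polynomial has degree 4.

4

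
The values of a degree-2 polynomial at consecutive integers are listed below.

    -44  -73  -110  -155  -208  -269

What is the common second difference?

-8

Δ: -29, -37, -45, -53, -61
Δ²: -8, -8, -8, -8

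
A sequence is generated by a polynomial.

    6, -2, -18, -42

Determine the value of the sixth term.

-114

First differences: -8  -16  -24
Second differences: -8  -8
Second differences constant at -8.
-24 − 8 = -32;  -42 − 32 = -74
-32 − 8 = -40;  -74 − 40 = -114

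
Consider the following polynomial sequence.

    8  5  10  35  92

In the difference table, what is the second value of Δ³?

First differences: -3, 5, 25, 57
Second differences: 8, 20, 32
Third differences: 12, 12

12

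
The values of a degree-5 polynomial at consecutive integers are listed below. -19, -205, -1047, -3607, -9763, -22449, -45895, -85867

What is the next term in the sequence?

-149907

First differences: -186  -842  -2560  -6156  -12686  -23446  -39972
Second differences: -656  -1718  -3596  -6530  -10760  -16526
Third differences: -1062  -1878  -2934  -4230  -5766
Fourth differences: -816  -1056  -1296  -1536
Fifth differences: -240  -240  -240
Fifth differences constant at -240.
-1536 − 240 = -1776;  -5766 − 1776 = -7542;  -16526 − 7542 = -24068;  -39972 − 24068 = -64040;  -85867 − 64040 = -149907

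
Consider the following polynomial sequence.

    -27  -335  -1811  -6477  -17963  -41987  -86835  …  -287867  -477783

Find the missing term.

-163841

Using the first 7 terms:
-308, -1476, -4666, -11486, -24024, -44848
-1168, -3190, -6820, -12538, -20824
-2022, -3630, -5718, -8286
-1608, -2088, -2568
-480, -480
Constant fifth difference = -480.
Extend forward: -2568 − 480 = -3048;  -8286 − 3048 = -11334;  -20824 − 11334 = -32158;  -44848 − 32158 = -77006;  -86835 − 77006 = -163841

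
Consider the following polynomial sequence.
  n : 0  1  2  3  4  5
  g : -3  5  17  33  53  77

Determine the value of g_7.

Δ: 8, 12, 16, 20, 24
Δ²: 4, 4, 4, 4
The second differences are constant (4).
24 + 4 = 28;  77 + 28 = 105
28 + 4 = 32;  105 + 32 = 137

137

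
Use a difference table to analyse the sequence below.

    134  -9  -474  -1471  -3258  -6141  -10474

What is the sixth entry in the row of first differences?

-4333

D1: -143, -465, -997, -1787, -2883, -4333
D2: -322, -532, -790, -1096, -1450
D3: -210, -258, -306, -354
D4: -48, -48, -48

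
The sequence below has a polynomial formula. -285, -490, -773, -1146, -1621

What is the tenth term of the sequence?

-5946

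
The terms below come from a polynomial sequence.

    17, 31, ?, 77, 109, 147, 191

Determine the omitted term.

51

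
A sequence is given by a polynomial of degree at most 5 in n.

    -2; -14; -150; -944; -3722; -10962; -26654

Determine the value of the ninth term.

-109074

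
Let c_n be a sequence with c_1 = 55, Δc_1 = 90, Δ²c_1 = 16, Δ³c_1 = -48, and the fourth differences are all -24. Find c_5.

Build the table forward from the leading diagonal:
Fourth differences: -24, -24, -24, -24, -24
Third differences: -48, -72, -96, -120, -144
Second differences: 16, -32, -104, -200, -320
First differences: 90, 106, 74, -30, -230
c: 55, 145, 251, 325, 295

295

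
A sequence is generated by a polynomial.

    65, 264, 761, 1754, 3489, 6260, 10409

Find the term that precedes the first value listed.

199  497  993  1735  2771  4149
298  496  742  1036  1378
198  246  294  342
48  48  48
The fourth differences are constant at 48.
Work back: 198 − 48 = 150;  298 − 150 = 148;  199 − 148 = 51;  65 − 51 = 14

14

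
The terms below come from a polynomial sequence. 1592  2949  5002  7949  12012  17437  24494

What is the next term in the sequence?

1357  2053  2947  4063  5425  7057
696  894  1116  1362  1632
198  222  246  270
24  24  24
Fourth differences constant at 24.
270 + 24 = 294;  1632 + 294 = 1926;  7057 + 1926 = 8983;  24494 + 8983 = 33477

33477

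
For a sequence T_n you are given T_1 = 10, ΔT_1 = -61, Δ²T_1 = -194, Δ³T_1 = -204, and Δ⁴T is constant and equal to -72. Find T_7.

Build the table forward from the leading diagonal:
D4: -72  -72  -72  -72  -72  -72  -72
D3: -204  -276  -348  -420  -492  -564  -636
D2: -194  -398  -674  -1022  -1442  -1934  -2498
D1: -61  -255  -653  -1327  -2349  -3791  -5725
T: 10  -51  -306  -959  -2286  -4635  -8426

-8426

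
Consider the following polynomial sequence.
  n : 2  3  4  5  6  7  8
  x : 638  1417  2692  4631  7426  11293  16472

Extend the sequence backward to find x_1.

211

First differences: 779, 1275, 1939, 2795, 3867, 5179
Second differences: 496, 664, 856, 1072, 1312
Third differences: 168, 192, 216, 240
Fourth differences: 24, 24, 24
The fourth differences are constant at 24.
Work back: 168 − 24 = 144;  496 − 144 = 352;  779 − 352 = 427;  638 − 427 = 211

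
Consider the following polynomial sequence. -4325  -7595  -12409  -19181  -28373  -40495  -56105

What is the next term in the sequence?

Δ: -3270 , -4814 , -6772 , -9192 , -12122 , -15610
Δ²: -1544 , -1958 , -2420 , -2930 , -3488
Δ³: -414 , -462 , -510 , -558
Δ⁴: -48 , -48 , -48
Constant fourth difference = -48, so extend:
-558 − 48 = -606;  -3488 − 606 = -4094;  -15610 − 4094 = -19704;  -56105 − 19704 = -75809

-75809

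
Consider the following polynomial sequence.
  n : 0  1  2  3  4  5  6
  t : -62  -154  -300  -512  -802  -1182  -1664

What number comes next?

-2260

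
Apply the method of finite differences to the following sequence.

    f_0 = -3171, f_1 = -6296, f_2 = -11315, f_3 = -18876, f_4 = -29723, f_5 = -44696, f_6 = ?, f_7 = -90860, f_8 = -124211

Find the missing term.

Using the first 6 terms:
D1: -3125  -5019  -7561  -10847  -14973
D2: -1894  -2542  -3286  -4126
D3: -648  -744  -840
D4: -96  -96
Constant fourth difference = -96.
Extend forward: -840 − 96 = -936;  -4126 − 936 = -5062;  -14973 − 5062 = -20035;  -44696 − 20035 = -64731

-64731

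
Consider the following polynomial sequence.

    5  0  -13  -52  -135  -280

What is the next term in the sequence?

-505

First differences: -5, -13, -39, -83, -145
Second differences: -8, -26, -44, -62
Third differences: -18, -18, -18
Third differences constant at -18.
-62 − 18 = -80;  -145 − 80 = -225;  -280 − 225 = -505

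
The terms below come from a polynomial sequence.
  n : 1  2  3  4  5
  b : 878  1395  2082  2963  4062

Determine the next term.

5403

Δ: 517, 687, 881, 1099
Δ²: 170, 194, 218
Δ³: 24, 24
The third differences are constant (24).
218 + 24 = 242;  1099 + 242 = 1341;  4062 + 1341 = 5403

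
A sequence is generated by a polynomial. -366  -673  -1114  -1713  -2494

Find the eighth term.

-6169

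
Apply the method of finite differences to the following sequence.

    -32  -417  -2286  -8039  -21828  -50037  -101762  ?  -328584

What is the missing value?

Using the first 7 terms:
-385  -1869  -5753  -13789  -28209  -51725
-1484  -3884  -8036  -14420  -23516
-2400  -4152  -6384  -9096
-1752  -2232  -2712
-480  -480
Constant fifth difference = -480.
Extend forward: -2712 − 480 = -3192;  -9096 − 3192 = -12288;  -23516 − 12288 = -35804;  -51725 − 35804 = -87529;  -101762 − 87529 = -189291

-189291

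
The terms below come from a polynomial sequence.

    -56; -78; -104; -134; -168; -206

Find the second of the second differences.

-4

First differences: -22, -26, -30, -34, -38
Second differences: -4, -4, -4, -4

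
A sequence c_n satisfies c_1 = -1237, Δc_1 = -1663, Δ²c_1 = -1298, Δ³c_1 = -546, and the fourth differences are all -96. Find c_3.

-5861

Build the table forward from the leading diagonal:
D4: -96  -96  -96
D3: -546  -642  -738
D2: -1298  -1844  -2486
D1: -1663  -2961  -4805
c: -1237  -2900  -5861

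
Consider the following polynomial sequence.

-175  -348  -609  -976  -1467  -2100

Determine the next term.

-173 , -261 , -367 , -491 , -633
-88 , -106 , -124 , -142
-18 , -18 , -18
Constant third difference = -18, so extend:
-142 − 18 = -160;  -633 − 160 = -793;  -2100 − 793 = -2893

-2893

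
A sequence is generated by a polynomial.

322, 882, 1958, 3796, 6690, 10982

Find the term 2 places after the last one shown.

25368

Δ: 560, 1076, 1838, 2894, 4292
Δ²: 516, 762, 1056, 1398
Δ³: 246, 294, 342
Δ⁴: 48, 48
Constant fourth difference = 48, so extend:
342 + 48 = 390;  1398 + 390 = 1788;  4292 + 1788 = 6080;  10982 + 6080 = 17062
390 + 48 = 438;  1788 + 438 = 2226;  6080 + 2226 = 8306;  17062 + 8306 = 25368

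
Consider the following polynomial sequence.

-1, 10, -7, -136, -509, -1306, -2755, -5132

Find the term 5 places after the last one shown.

-43957

Δ: 11  -17  -129  -373  -797  -1449  -2377
Δ²: -28  -112  -244  -424  -652  -928
Δ³: -84  -132  -180  -228  -276
Δ⁴: -48  -48  -48  -48
Fourth differences constant at -48.
-276 − 48 = -324;  -928 − 324 = -1252;  -2377 − 1252 = -3629;  -5132 − 3629 = -8761
-324 − 48 = -372;  -1252 − 372 = -1624;  -3629 − 1624 = -5253;  -8761 − 5253 = -14014
-372 − 48 = -420;  -1624 − 420 = -2044;  -5253 − 2044 = -7297;  -14014 − 7297 = -21311
-420 − 48 = -468;  -2044 − 468 = -2512;  -7297 − 2512 = -9809;  -21311 − 9809 = -31120
-468 − 48 = -516;  -2512 − 516 = -3028;  -9809 − 3028 = -12837;  -31120 − 12837 = -43957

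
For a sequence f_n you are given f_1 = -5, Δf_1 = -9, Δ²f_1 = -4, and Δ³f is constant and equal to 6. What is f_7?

Build the table forward from the leading diagonal:
Δ³: 6  6  6  6  6  6  6
Δ²: -4  2  8  14  20  26  32
Δ: -9  -13  -11  -3  11  31  57
f: -5  -14  -27  -38  -41  -30  1

1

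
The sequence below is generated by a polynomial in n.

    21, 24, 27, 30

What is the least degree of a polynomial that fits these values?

3, 3, 3
The first differences are constant, so the polynomial has degree 1.

1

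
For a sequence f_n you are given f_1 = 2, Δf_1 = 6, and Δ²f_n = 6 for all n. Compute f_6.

92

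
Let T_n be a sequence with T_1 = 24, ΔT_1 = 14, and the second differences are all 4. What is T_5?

Build the table forward from the leading diagonal:
Δ²: 4, 4, 4, 4, 4
Δ: 14, 18, 22, 26, 30
T: 24, 38, 56, 78, 104

104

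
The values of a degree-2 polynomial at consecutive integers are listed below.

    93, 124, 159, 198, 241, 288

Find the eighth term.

Δ: 31 , 35 , 39 , 43 , 47
Δ²: 4 , 4 , 4 , 4
The second differences are constant (4).
47 + 4 = 51;  288 + 51 = 339
51 + 4 = 55;  339 + 55 = 394

394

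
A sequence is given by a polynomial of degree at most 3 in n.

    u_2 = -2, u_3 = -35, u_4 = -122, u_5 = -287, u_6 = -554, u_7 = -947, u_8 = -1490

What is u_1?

Δ: -33, -87, -165, -267, -393, -543
Δ²: -54, -78, -102, -126, -150
Δ³: -24, -24, -24, -24
The third differences are constant at -24.
Work back: -54 + 24 = -30;  -33 + 30 = -3;  -2 + 3 = 1

1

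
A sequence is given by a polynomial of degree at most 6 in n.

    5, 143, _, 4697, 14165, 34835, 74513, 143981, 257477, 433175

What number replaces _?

Using the last 7 terms:
First differences: 9468, 20670, 39678, 69468, 113496, 175698
Second differences: 11202, 19008, 29790, 44028, 62202
Third differences: 7806, 10782, 14238, 18174
Fourth differences: 2976, 3456, 3936
Fifth differences: 480, 480
Constant fifth difference = 480.
Extend backward: 2976 − 480 = 2496;  7806 − 2496 = 5310;  11202 − 5310 = 5892;  9468 − 5892 = 3576;  4697 − 3576 = 1121

1121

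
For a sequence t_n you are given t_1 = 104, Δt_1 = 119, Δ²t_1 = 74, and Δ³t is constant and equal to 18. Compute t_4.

Build the table forward from the leading diagonal:
Third differences: 18, 18, 18, 18
Second differences: 74, 92, 110, 128
First differences: 119, 193, 285, 395
t: 104, 223, 416, 701

701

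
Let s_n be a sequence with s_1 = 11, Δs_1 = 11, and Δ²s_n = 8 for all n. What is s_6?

146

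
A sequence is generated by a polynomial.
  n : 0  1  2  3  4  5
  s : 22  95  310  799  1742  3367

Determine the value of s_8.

D1: 73  215  489  943  1625
D2: 142  274  454  682
D3: 132  180  228
D4: 48  48
Constant fourth difference = 48, so extend:
228 + 48 = 276;  682 + 276 = 958;  1625 + 958 = 2583;  3367 + 2583 = 5950
276 + 48 = 324;  958 + 324 = 1282;  2583 + 1282 = 3865;  5950 + 3865 = 9815
324 + 48 = 372;  1282 + 372 = 1654;  3865 + 1654 = 5519;  9815 + 5519 = 15334

15334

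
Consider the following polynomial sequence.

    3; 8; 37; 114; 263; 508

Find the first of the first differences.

D1: 5, 29, 77, 149, 245
D2: 24, 48, 72, 96
D3: 24, 24, 24

5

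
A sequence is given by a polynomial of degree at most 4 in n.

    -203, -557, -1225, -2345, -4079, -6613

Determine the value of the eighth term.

D1: -354, -668, -1120, -1734, -2534
D2: -314, -452, -614, -800
D3: -138, -162, -186
D4: -24, -24
The fourth differences are constant (-24).
-186 − 24 = -210;  -800 − 210 = -1010;  -2534 − 1010 = -3544;  -6613 − 3544 = -10157
-210 − 24 = -234;  -1010 − 234 = -1244;  -3544 − 1244 = -4788;  -10157 − 4788 = -14945

-14945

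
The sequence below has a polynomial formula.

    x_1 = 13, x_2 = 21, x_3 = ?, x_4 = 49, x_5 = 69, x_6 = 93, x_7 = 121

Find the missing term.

33

Using the last 4 terms:
D1: 20, 24, 28
D2: 4, 4
Constant second difference = 4.
Extend backward: 20 − 4 = 16;  49 − 16 = 33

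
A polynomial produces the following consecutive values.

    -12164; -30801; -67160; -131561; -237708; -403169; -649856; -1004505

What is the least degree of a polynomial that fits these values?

D1: -18637, -36359, -64401, -106147, -165461, -246687, -354649
D2: -17722, -28042, -41746, -59314, -81226, -107962
D3: -10320, -13704, -17568, -21912, -26736
D4: -3384, -3864, -4344, -4824
D5: -480, -480, -480
The fifth differences are constant, so the polynomial has degree 5.

5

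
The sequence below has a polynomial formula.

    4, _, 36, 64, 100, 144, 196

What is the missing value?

Using the last 5 terms:
28  36  44  52
8  8  8
Constant second difference = 8.
Extend backward: 28 − 8 = 20;  36 − 20 = 16

16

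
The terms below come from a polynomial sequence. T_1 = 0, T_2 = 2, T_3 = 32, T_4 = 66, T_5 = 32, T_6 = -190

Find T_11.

-11680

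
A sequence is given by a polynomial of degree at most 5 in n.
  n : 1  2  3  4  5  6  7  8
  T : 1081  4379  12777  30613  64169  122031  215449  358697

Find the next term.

569433

D1: 3298 , 8398 , 17836 , 33556 , 57862 , 93418 , 143248
D2: 5100 , 9438 , 15720 , 24306 , 35556 , 49830
D3: 4338 , 6282 , 8586 , 11250 , 14274
D4: 1944 , 2304 , 2664 , 3024
D5: 360 , 360 , 360
Constant fifth difference = 360, so extend:
3024 + 360 = 3384;  14274 + 3384 = 17658;  49830 + 17658 = 67488;  143248 + 67488 = 210736;  358697 + 210736 = 569433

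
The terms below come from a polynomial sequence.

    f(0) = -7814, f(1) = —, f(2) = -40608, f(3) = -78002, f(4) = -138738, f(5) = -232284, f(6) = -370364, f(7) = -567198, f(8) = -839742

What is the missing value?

-19104

Using the last 7 terms:
First differences: -37394  -60736  -93546  -138080  -196834  -272544
Second differences: -23342  -32810  -44534  -58754  -75710
Third differences: -9468  -11724  -14220  -16956
Fourth differences: -2256  -2496  -2736
Fifth differences: -240  -240
Constant fifth difference = -240.
Extend backward: -2256 + 240 = -2016;  -9468 + 2016 = -7452;  -23342 + 7452 = -15890;  -37394 + 15890 = -21504;  -40608 + 21504 = -19104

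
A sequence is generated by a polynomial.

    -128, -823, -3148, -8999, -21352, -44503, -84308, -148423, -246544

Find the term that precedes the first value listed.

-7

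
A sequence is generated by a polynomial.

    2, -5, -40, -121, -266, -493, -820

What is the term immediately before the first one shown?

D1: -7, -35, -81, -145, -227, -327
D2: -28, -46, -64, -82, -100
D3: -18, -18, -18, -18
The third differences are constant at -18.
Work back: -28 + 18 = -10;  -7 + 10 = 3;  2 − 3 = -1

-1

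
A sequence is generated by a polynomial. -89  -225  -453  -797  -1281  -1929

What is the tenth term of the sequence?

Δ: -136, -228, -344, -484, -648
Δ²: -92, -116, -140, -164
Δ³: -24, -24, -24
The third differences are constant (-24).
-164 − 24 = -188;  -648 − 188 = -836;  -1929 − 836 = -2765
-188 − 24 = -212;  -836 − 212 = -1048;  -2765 − 1048 = -3813
-212 − 24 = -236;  -1048 − 236 = -1284;  -3813 − 1284 = -5097
-236 − 24 = -260;  -1284 − 260 = -1544;  -5097 − 1544 = -6641

-6641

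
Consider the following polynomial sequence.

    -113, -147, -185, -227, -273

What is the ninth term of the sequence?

-497

-34, -38, -42, -46
-4, -4, -4
The second differences are constant (-4).
-46 − 4 = -50;  -273 − 50 = -323
-50 − 4 = -54;  -323 − 54 = -377
-54 − 4 = -58;  -377 − 58 = -435
-58 − 4 = -62;  -435 − 62 = -497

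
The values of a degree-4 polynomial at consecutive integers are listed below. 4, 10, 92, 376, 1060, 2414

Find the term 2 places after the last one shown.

First differences: 6, 82, 284, 684, 1354
Second differences: 76, 202, 400, 670
Third differences: 126, 198, 270
Fourth differences: 72, 72
Fourth differences constant at 72.
270 + 72 = 342;  670 + 342 = 1012;  1354 + 1012 = 2366;  2414 + 2366 = 4780
342 + 72 = 414;  1012 + 414 = 1426;  2366 + 1426 = 3792;  4780 + 3792 = 8572

8572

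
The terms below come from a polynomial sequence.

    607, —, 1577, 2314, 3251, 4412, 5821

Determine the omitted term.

1016

Using the last 5 terms:
737, 937, 1161, 1409
200, 224, 248
24, 24
Constant third difference = 24.
Extend backward: 200 − 24 = 176;  737 − 176 = 561;  1577 − 561 = 1016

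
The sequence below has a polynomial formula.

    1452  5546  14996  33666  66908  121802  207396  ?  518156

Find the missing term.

Using the first 7 terms:
First differences: 4094  9450  18670  33242  54894  85594
Second differences: 5356  9220  14572  21652  30700
Third differences: 3864  5352  7080  9048
Fourth differences: 1488  1728  1968
Fifth differences: 240  240
Constant fifth difference = 240.
Extend forward: 1968 + 240 = 2208;  9048 + 2208 = 11256;  30700 + 11256 = 41956;  85594 + 41956 = 127550;  207396 + 127550 = 334946

334946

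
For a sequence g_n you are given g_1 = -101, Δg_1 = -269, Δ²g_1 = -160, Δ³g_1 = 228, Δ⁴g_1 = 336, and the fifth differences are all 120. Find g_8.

16916

Build the table forward from the leading diagonal:
D5: 120  120  120  120  120  120  120  120
D4: 336  456  576  696  816  936  1056  1176
D3: 228  564  1020  1596  2292  3108  4044  5100
D2: -160  68  632  1652  3248  5540  8648  12692
D1: -269  -429  -361  271  1923  5171  10711  19359
g: -101  -370  -799  -1160  -889  1034  6205  16916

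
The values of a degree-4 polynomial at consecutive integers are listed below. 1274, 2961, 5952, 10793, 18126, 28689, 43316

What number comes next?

First differences: 1687 , 2991 , 4841 , 7333 , 10563 , 14627
Second differences: 1304 , 1850 , 2492 , 3230 , 4064
Third differences: 546 , 642 , 738 , 834
Fourth differences: 96 , 96 , 96
Constant fourth difference = 96, so extend:
834 + 96 = 930;  4064 + 930 = 4994;  14627 + 4994 = 19621;  43316 + 19621 = 62937

62937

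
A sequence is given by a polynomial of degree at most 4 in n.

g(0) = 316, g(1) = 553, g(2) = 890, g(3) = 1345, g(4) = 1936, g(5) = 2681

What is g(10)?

9346

D1: 237, 337, 455, 591, 745
D2: 100, 118, 136, 154
D3: 18, 18, 18
Constant third difference = 18, so extend:
154 + 18 = 172;  745 + 172 = 917;  2681 + 917 = 3598
172 + 18 = 190;  917 + 190 = 1107;  3598 + 1107 = 4705
190 + 18 = 208;  1107 + 208 = 1315;  4705 + 1315 = 6020
208 + 18 = 226;  1315 + 226 = 1541;  6020 + 1541 = 7561
226 + 18 = 244;  1541 + 244 = 1785;  7561 + 1785 = 9346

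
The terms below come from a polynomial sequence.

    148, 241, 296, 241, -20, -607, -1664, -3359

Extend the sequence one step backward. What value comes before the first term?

93, 55, -55, -261, -587, -1057, -1695
-38, -110, -206, -326, -470, -638
-72, -96, -120, -144, -168
-24, -24, -24, -24
The fourth differences are constant at -24.
Work back: -72 + 24 = -48;  -38 + 48 = 10;  93 − 10 = 83;  148 − 83 = 65

65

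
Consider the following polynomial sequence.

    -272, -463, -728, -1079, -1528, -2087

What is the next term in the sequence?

-2768

First differences: -191 , -265 , -351 , -449 , -559
Second differences: -74 , -86 , -98 , -110
Third differences: -12 , -12 , -12
Constant third difference = -12, so extend:
-110 − 12 = -122;  -559 − 122 = -681;  -2087 − 681 = -2768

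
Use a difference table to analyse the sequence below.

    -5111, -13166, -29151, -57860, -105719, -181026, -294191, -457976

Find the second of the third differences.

Δ: -8055, -15985, -28709, -47859, -75307, -113165, -163785
Δ²: -7930, -12724, -19150, -27448, -37858, -50620
Δ³: -4794, -6426, -8298, -10410, -12762
Δ⁴: -1632, -1872, -2112, -2352
Δ⁵: -240, -240, -240

-6426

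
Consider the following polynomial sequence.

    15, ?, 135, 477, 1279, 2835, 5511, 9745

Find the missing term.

Using the last 6 terms:
Δ: 342  802  1556  2676  4234
Δ²: 460  754  1120  1558
Δ³: 294  366  438
Δ⁴: 72  72
Constant fourth difference = 72.
Extend backward: 294 − 72 = 222;  460 − 222 = 238;  342 − 238 = 104;  135 − 104 = 31

31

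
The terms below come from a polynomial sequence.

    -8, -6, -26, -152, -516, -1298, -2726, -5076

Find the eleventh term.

First differences: 2  -20  -126  -364  -782  -1428  -2350
Second differences: -22  -106  -238  -418  -646  -922
Third differences: -84  -132  -180  -228  -276
Fourth differences: -48  -48  -48  -48
Constant fourth difference = -48, so extend:
-276 − 48 = -324;  -922 − 324 = -1246;  -2350 − 1246 = -3596;  -5076 − 3596 = -8672
-324 − 48 = -372;  -1246 − 372 = -1618;  -3596 − 1618 = -5214;  -8672 − 5214 = -13886
-372 − 48 = -420;  -1618 − 420 = -2038;  -5214 − 2038 = -7252;  -13886 − 7252 = -21138

-21138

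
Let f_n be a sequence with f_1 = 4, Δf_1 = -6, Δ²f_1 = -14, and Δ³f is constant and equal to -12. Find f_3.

Build the table forward from the leading diagonal:
Δ³: -12  -12  -12
Δ²: -14  -26  -38
Δ: -6  -20  -46
f: 4  -2  -22

-22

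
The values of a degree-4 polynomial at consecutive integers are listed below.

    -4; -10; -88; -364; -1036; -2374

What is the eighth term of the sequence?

First differences: -6  -78  -276  -672  -1338
Second differences: -72  -198  -396  -666
Third differences: -126  -198  -270
Fourth differences: -72  -72
Constant fourth difference = -72, so extend:
-270 − 72 = -342;  -666 − 342 = -1008;  -1338 − 1008 = -2346;  -2374 − 2346 = -4720
-342 − 72 = -414;  -1008 − 414 = -1422;  -2346 − 1422 = -3768;  -4720 − 3768 = -8488

-8488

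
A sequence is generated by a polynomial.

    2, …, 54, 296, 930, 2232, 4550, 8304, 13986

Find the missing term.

0

Using the last 7 terms:
Δ: 242, 634, 1302, 2318, 3754, 5682
Δ²: 392, 668, 1016, 1436, 1928
Δ³: 276, 348, 420, 492
Δ⁴: 72, 72, 72
Constant fourth difference = 72.
Extend backward: 276 − 72 = 204;  392 − 204 = 188;  242 − 188 = 54;  54 − 54 = 0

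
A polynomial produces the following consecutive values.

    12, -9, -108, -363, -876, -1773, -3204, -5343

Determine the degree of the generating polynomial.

Δ: -21, -99, -255, -513, -897, -1431, -2139
Δ²: -78, -156, -258, -384, -534, -708
Δ³: -78, -102, -126, -150, -174
Δ⁴: -24, -24, -24, -24
The fourth differences are constant, so the polynomial has degree 4.

4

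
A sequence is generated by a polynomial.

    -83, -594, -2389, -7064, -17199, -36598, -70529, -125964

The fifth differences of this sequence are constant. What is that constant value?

-240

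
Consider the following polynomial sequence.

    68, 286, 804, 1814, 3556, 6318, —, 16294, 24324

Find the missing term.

10436

Using the first 6 terms:
Δ: 218  518  1010  1742  2762
Δ²: 300  492  732  1020
Δ³: 192  240  288
Δ⁴: 48  48
Constant fourth difference = 48.
Extend forward: 288 + 48 = 336;  1020 + 336 = 1356;  2762 + 1356 = 4118;  6318 + 4118 = 10436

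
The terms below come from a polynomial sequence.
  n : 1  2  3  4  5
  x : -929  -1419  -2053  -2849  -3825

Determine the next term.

-490  -634  -796  -976
-144  -162  -180
-18  -18
The third differences are constant (-18).
-180 − 18 = -198;  -976 − 198 = -1174;  -3825 − 1174 = -4999

-4999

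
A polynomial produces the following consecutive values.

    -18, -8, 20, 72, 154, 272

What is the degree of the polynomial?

3

10, 28, 52, 82, 118
18, 24, 30, 36
6, 6, 6
The third differences are constant, so the polynomial has degree 3.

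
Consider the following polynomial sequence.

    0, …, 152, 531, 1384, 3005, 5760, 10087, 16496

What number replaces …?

25

Using the last 7 terms:
379  853  1621  2755  4327  6409
474  768  1134  1572  2082
294  366  438  510
72  72  72
Constant fourth difference = 72.
Extend backward: 294 − 72 = 222;  474 − 222 = 252;  379 − 252 = 127;  152 − 127 = 25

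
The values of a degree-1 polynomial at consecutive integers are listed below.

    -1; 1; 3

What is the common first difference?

2

First differences: 2, 2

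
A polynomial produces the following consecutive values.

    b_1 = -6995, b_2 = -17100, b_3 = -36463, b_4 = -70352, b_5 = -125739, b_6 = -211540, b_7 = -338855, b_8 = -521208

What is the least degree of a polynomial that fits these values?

5

-10105, -19363, -33889, -55387, -85801, -127315, -182353
-9258, -14526, -21498, -30414, -41514, -55038
-5268, -6972, -8916, -11100, -13524
-1704, -1944, -2184, -2424
-240, -240, -240
The fifth differences are constant, so the polynomial has degree 5.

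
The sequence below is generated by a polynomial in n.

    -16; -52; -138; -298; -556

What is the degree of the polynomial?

3

-36, -86, -160, -258
-50, -74, -98
-24, -24
The third differences are constant, so the polynomial has degree 3.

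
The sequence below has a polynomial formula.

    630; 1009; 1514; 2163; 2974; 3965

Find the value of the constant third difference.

18

Δ: 379, 505, 649, 811, 991
Δ²: 126, 144, 162, 180
Δ³: 18, 18, 18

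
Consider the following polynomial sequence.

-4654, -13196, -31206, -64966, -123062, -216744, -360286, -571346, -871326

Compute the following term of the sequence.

-1285732

D1: -8542, -18010, -33760, -58096, -93682, -143542, -211060, -299980
D2: -9468, -15750, -24336, -35586, -49860, -67518, -88920
D3: -6282, -8586, -11250, -14274, -17658, -21402
D4: -2304, -2664, -3024, -3384, -3744
D5: -360, -360, -360, -360
Fifth differences constant at -360.
-3744 − 360 = -4104;  -21402 − 4104 = -25506;  -88920 − 25506 = -114426;  -299980 − 114426 = -414406;  -871326 − 414406 = -1285732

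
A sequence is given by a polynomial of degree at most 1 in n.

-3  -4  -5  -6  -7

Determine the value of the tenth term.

D1: -1 , -1 , -1 , -1
First differences constant at -1.
-7 − 1 = -8
-8 − 1 = -9
-9 − 1 = -10
-10 − 1 = -11
-11 − 1 = -12

-12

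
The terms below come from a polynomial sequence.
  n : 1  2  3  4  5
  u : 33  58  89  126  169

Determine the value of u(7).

273

25, 31, 37, 43
6, 6, 6
Constant second difference = 6, so extend:
43 + 6 = 49;  169 + 49 = 218
49 + 6 = 55;  218 + 55 = 273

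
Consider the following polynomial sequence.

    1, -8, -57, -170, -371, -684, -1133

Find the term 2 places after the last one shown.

-2535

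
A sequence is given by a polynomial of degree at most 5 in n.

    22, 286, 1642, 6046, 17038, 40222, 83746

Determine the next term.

D1: 264, 1356, 4404, 10992, 23184, 43524
D2: 1092, 3048, 6588, 12192, 20340
D3: 1956, 3540, 5604, 8148
D4: 1584, 2064, 2544
D5: 480, 480
Fifth differences constant at 480.
2544 + 480 = 3024;  8148 + 3024 = 11172;  20340 + 11172 = 31512;  43524 + 31512 = 75036;  83746 + 75036 = 158782

158782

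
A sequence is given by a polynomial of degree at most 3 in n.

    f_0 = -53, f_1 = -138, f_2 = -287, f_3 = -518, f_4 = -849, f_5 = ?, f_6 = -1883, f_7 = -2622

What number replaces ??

-1298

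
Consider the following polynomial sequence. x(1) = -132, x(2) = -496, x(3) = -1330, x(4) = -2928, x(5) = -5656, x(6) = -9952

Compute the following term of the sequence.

-16326

-364, -834, -1598, -2728, -4296
-470, -764, -1130, -1568
-294, -366, -438
-72, -72
The fourth differences are constant (-72).
-438 − 72 = -510;  -1568 − 510 = -2078;  -4296 − 2078 = -6374;  -9952 − 6374 = -16326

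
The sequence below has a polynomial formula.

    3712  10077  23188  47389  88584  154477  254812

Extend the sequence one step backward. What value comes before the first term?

6365, 13111, 24201, 41195, 65893, 100335
6746, 11090, 16994, 24698, 34442
4344, 5904, 7704, 9744
1560, 1800, 2040
240, 240
The fifth differences are constant at 240.
Work back: 1560 − 240 = 1320;  4344 − 1320 = 3024;  6746 − 3024 = 3722;  6365 − 3722 = 2643;  3712 − 2643 = 1069

1069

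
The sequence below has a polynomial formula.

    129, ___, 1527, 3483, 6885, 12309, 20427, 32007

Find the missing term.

Using the last 6 terms:
First differences: 1956, 3402, 5424, 8118, 11580
Second differences: 1446, 2022, 2694, 3462
Third differences: 576, 672, 768
Fourth differences: 96, 96
Constant fourth difference = 96.
Extend backward: 576 − 96 = 480;  1446 − 480 = 966;  1956 − 966 = 990;  1527 − 990 = 537

537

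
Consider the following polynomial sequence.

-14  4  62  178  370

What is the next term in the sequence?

D1: 18  58  116  192
D2: 40  58  76
D3: 18  18
Constant third difference = 18, so extend:
76 + 18 = 94;  192 + 94 = 286;  370 + 286 = 656

656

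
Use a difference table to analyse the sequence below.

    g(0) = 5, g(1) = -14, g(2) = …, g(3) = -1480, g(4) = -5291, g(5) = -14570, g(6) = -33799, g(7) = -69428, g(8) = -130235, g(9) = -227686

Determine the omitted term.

Using the last 7 terms:
Δ: -3811  -9279  -19229  -35629  -60807  -97451
Δ²: -5468  -9950  -16400  -25178  -36644
Δ³: -4482  -6450  -8778  -11466
Δ⁴: -1968  -2328  -2688
Δ⁵: -360  -360
Constant fifth difference = -360.
Extend backward: -1968 + 360 = -1608;  -4482 + 1608 = -2874;  -5468 + 2874 = -2594;  -3811 + 2594 = -1217;  -1480 + 1217 = -263

-263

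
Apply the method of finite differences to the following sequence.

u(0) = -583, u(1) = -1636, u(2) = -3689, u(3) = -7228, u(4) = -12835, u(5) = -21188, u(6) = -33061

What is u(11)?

-179036

First differences: -1053, -2053, -3539, -5607, -8353, -11873
Second differences: -1000, -1486, -2068, -2746, -3520
Third differences: -486, -582, -678, -774
Fourth differences: -96, -96, -96
Fourth differences constant at -96.
-774 − 96 = -870;  -3520 − 870 = -4390;  -11873 − 4390 = -16263;  -33061 − 16263 = -49324
-870 − 96 = -966;  -4390 − 966 = -5356;  -16263 − 5356 = -21619;  -49324 − 21619 = -70943
-966 − 96 = -1062;  -5356 − 1062 = -6418;  -21619 − 6418 = -28037;  -70943 − 28037 = -98980
-1062 − 96 = -1158;  -6418 − 1158 = -7576;  -28037 − 7576 = -35613;  -98980 − 35613 = -134593
-1158 − 96 = -1254;  -7576 − 1254 = -8830;  -35613 − 8830 = -44443;  -134593 − 44443 = -179036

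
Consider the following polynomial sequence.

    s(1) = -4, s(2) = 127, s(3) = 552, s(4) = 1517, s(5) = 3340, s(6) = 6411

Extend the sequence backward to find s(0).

-15

Δ: 131  425  965  1823  3071
Δ²: 294  540  858  1248
Δ³: 246  318  390
Δ⁴: 72  72
The fourth differences are constant at 72.
Work back: 246 − 72 = 174;  294 − 174 = 120;  131 − 120 = 11;  -4 − 11 = -15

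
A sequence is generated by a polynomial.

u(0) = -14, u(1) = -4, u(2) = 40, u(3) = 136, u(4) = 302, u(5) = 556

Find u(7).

Δ: 10  44  96  166  254
Δ²: 34  52  70  88
Δ³: 18  18  18
The third differences are constant (18).
88 + 18 = 106;  254 + 106 = 360;  556 + 360 = 916
106 + 18 = 124;  360 + 124 = 484;  916 + 484 = 1400

1400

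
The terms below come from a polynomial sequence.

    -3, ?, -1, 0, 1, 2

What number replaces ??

-2

Using the last 4 terms:
D1: 1  1  1
Constant first difference = 1.
Extend backward: -1 − 1 = -2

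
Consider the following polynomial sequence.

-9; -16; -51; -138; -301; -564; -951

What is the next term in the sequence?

Δ: -7 , -35 , -87 , -163 , -263 , -387
Δ²: -28 , -52 , -76 , -100 , -124
Δ³: -24 , -24 , -24 , -24
Third differences constant at -24.
-124 − 24 = -148;  -387 − 148 = -535;  -951 − 535 = -1486

-1486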